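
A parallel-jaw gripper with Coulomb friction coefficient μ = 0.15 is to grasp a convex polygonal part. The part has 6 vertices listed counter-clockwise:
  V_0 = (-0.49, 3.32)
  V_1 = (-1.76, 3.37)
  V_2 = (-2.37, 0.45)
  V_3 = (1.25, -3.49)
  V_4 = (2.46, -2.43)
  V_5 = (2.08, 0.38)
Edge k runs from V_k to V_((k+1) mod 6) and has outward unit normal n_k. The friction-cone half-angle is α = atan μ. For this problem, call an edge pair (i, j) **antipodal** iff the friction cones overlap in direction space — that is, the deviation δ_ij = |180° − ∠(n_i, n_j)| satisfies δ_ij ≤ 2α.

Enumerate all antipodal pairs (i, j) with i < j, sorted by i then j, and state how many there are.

count = 1; pairs: (2,5)

α = atan 0.15 = 8.53°;  2α = 17.06°
n_0 = (+0.0393, +0.9992)
n_1 = (-0.9789, +0.2045)
n_2 = (-0.7364, -0.6766)
n_3 = (+0.6589, -0.7522)
n_4 = (+0.9910, +0.1340)
n_5 = (+0.7529, +0.6581)
  (0,1): δ = 99.55°  ·
  (0,2): δ = 45.17°  ·
  (0,3): δ = 43.47°  ·
  (0,4): δ = 99.96°  ·
  (0,5): δ = 133.41°  ·
  (1,2): δ = 125.62°  ·
  (1,3): δ = 36.98°  ·
  (1,4): δ = 19.50°  ·
  (1,5): δ = 52.96°  ·
  (2,3): δ = 91.36°  ·
  (2,4): δ = 34.87°  ·
  (2,5): δ = 1.42°  ✓
  (3,4): δ = 123.52°  ·
  (3,5): δ = 90.06°  ·
  (4,5): δ = 146.54°  ·
antipodal pairs: 1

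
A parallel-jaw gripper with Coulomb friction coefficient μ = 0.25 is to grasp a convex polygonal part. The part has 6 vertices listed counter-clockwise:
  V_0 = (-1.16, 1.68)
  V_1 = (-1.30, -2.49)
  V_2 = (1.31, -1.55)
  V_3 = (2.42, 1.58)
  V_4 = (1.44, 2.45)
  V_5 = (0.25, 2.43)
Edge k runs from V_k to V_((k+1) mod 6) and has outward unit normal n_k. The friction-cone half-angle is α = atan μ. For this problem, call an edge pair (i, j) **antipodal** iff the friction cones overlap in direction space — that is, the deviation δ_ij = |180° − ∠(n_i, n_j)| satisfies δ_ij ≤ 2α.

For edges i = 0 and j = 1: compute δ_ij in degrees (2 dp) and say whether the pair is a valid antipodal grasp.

α = atan 0.25 = 14.04°;  2α = 28.07°
edge 0: e_0 = (-0.14, -4.17);  n_0 = (-0.9994, +0.0336)
edge 1: e_1 = (+2.61, +0.94);  n_1 = (+0.3388, -0.9408)
∠(n_0, n_1) = 111.73°
δ = |180° − 111.73°| = 68.27°
68.27° > 2α = 28.07°  →  invalid

δ = 68.27°, invalid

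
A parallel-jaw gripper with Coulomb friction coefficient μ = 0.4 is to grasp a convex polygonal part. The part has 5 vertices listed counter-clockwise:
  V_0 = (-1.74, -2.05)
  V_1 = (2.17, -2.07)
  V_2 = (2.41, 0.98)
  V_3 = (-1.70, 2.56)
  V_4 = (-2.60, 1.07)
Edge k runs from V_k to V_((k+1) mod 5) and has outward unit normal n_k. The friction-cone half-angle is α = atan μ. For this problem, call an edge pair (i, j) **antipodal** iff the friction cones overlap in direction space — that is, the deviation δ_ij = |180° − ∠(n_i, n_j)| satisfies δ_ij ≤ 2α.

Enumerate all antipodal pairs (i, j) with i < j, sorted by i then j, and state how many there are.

count = 3; pairs: (0,2), (1,3), (1,4)

α = atan 0.4 = 21.80°;  2α = 43.60°
n_0 = (-0.0051, -1.0000)
n_1 = (+0.9969, -0.0784)
n_2 = (+0.3588, +0.9334)
n_3 = (-0.8560, +0.5170)
n_4 = (-0.9640, -0.2657)
  (0,1): δ = 94.21°  ·
  (0,2): δ = 20.74°  ✓
  (0,3): δ = 59.16°  ·
  (0,4): δ = 105.70°  ·
  (1,2): δ = 106.53°  ·
  (1,3): δ = 26.63°  ✓
  (1,4): δ = 19.91°  ✓
  (2,3): δ = 100.10°  ·
  (2,4): δ = 53.56°  ·
  (3,4): δ = 133.46°  ·
antipodal pairs: 3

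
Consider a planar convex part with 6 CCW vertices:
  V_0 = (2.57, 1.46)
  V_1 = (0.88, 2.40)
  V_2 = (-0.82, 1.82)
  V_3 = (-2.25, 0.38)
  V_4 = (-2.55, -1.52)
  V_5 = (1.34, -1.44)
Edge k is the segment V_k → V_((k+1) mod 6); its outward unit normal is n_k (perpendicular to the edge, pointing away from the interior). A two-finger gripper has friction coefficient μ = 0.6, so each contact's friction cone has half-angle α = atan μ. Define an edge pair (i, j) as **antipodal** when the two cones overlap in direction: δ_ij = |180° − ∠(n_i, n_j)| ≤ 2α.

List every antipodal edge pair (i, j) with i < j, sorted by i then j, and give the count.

α = atan 0.6 = 30.96°;  2α = 61.93°
n_0 = (+0.4861, +0.8739)
n_1 = (-0.3229, +0.9464)
n_2 = (-0.7096, +0.7046)
n_3 = (-0.9878, +0.1560)
n_4 = (+0.0206, -0.9998)
n_5 = (+0.9206, -0.3905)
  (0,1): δ = 132.08°  ·
  (0,2): δ = 105.72°  ·
  (0,3): δ = 69.89°  ·
  (0,4): δ = 30.26°  ✓
  (0,5): δ = 96.10°  ·
  (1,2): δ = 153.64°  ·
  (1,3): δ = 117.81°  ·
  (1,4): δ = 17.66°  ✓
  (1,5): δ = 48.18°  ✓
  (2,3): δ = 144.17°  ·
  (2,4): δ = 44.02°  ✓
  (2,5): δ = 21.82°  ✓
  (3,4): δ = 79.85°  ·
  (3,5): δ = 14.01°  ✓
  (4,5): δ = 114.16°  ·
antipodal pairs: 6

count = 6; pairs: (0,4), (1,4), (1,5), (2,4), (2,5), (3,5)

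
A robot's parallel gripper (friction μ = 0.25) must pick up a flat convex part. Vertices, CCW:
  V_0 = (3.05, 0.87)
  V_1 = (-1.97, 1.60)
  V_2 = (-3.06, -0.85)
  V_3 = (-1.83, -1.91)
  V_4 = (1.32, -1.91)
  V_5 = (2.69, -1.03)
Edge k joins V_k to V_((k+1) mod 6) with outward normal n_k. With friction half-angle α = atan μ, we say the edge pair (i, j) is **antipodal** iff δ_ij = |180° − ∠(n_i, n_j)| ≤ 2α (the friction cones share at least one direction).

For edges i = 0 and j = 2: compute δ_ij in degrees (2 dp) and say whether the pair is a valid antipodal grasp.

δ = 32.48°, invalid

α = atan 0.25 = 14.04°;  2α = 28.07°
edge 0: e_0 = (-5.02, +0.73);  n_0 = (+0.1439, +0.9896)
edge 2: e_2 = (+1.23, -1.06);  n_2 = (-0.6528, -0.7575)
∠(n_0, n_2) = 147.52°
δ = |180° − 147.52°| = 32.48°
32.48° > 2α = 28.07°  →  invalid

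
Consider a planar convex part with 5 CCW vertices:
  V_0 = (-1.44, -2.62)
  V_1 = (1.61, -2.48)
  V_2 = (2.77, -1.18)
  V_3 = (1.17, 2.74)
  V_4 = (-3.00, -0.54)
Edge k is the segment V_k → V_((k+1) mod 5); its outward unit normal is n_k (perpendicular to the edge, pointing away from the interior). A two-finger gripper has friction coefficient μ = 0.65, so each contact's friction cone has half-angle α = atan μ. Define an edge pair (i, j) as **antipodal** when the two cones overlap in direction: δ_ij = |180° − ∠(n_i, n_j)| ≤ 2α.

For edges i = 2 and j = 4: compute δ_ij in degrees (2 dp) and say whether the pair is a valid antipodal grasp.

δ = 14.67°, valid

α = atan 0.65 = 33.02°;  2α = 66.05°
edge 2: e_2 = (-1.60, +3.92);  n_2 = (+0.9258, +0.3779)
edge 4: e_4 = (+1.56, -2.08);  n_4 = (-0.8000, -0.6000)
∠(n_2, n_4) = 165.33°
δ = |180° − 165.33°| = 14.67°
14.67° ≤ 2α = 66.05°  →  valid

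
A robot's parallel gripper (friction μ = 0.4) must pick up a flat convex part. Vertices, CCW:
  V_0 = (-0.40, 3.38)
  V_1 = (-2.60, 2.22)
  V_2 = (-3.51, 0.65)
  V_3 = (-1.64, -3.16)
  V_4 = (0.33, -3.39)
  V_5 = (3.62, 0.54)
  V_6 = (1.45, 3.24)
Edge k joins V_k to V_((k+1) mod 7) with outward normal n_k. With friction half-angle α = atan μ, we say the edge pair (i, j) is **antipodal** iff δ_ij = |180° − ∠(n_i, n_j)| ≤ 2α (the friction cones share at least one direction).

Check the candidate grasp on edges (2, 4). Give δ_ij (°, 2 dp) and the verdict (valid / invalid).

δ = 66.08°, invalid

α = atan 0.4 = 21.80°;  2α = 43.60°
edge 2: e_2 = (+1.87, -3.81);  n_2 = (-0.8977, -0.4406)
edge 4: e_4 = (+3.29, +3.93);  n_4 = (+0.7668, -0.6419)
∠(n_2, n_4) = 113.92°
δ = |180° − 113.92°| = 66.08°
66.08° > 2α = 43.60°  →  invalid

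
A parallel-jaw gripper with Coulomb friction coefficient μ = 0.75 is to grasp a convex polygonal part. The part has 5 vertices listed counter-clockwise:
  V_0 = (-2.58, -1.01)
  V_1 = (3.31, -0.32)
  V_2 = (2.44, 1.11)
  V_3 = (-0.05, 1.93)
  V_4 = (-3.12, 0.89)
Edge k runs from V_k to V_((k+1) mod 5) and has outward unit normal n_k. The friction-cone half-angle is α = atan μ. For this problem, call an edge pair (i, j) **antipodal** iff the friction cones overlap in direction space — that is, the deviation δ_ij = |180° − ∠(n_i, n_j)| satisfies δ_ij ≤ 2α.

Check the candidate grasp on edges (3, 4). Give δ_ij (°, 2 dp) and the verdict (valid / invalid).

α = atan 0.75 = 36.87°;  2α = 73.74°
edge 3: e_3 = (-3.07, -1.04);  n_3 = (-0.3209, +0.9471)
edge 4: e_4 = (+0.54, -1.90);  n_4 = (-0.9619, -0.2734)
∠(n_3, n_4) = 87.15°
δ = |180° − 87.15°| = 92.85°
92.85° > 2α = 73.74°  →  invalid

δ = 92.85°, invalid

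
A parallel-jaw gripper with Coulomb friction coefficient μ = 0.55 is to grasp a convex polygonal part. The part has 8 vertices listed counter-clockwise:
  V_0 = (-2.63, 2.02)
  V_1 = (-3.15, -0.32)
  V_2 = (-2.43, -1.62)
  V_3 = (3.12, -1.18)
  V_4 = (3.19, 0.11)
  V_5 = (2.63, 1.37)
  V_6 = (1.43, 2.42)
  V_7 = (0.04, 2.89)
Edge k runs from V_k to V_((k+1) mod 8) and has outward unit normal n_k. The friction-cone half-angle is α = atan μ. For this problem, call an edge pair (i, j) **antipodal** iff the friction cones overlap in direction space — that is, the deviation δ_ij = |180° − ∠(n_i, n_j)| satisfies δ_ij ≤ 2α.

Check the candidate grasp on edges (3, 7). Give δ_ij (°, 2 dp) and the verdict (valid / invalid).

δ = 68.85°, invalid

α = atan 0.55 = 28.81°;  2α = 57.62°
edge 3: e_3 = (+0.07, +1.29);  n_3 = (+0.9985, -0.0542)
edge 7: e_7 = (-2.67, -0.87);  n_7 = (-0.3098, +0.9508)
∠(n_3, n_7) = 111.15°
δ = |180° − 111.15°| = 68.85°
68.85° > 2α = 57.62°  →  invalid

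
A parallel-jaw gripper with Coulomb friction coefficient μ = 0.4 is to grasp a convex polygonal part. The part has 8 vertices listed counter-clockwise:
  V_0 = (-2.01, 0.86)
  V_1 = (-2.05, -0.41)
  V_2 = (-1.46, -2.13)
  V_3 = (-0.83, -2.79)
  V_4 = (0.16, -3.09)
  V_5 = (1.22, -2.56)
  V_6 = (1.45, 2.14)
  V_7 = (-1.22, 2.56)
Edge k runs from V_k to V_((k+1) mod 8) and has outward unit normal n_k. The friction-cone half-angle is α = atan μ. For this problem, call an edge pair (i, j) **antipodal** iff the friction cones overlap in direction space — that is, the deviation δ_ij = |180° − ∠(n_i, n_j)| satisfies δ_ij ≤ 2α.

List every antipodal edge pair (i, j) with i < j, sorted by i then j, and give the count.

count = 7; pairs: (0,5), (1,5), (2,6), (3,6), (4,6), (4,7), (5,7)

α = atan 0.4 = 21.80°;  2α = 43.60°
n_0 = (-0.9995, +0.0315)
n_1 = (-0.9459, -0.3245)
n_2 = (-0.7234, -0.6905)
n_3 = (-0.2900, -0.9570)
n_4 = (+0.4472, -0.8944)
n_5 = (+0.9988, -0.0489)
n_6 = (+0.1554, +0.9879)
n_7 = (-0.9069, +0.4214)
  (0,1): δ = 159.26°  ·
  (0,2): δ = 134.53°  ·
  (0,3): δ = 105.05°  ·
  (0,4): δ = 61.63°  ·
  (0,5): δ = 1.00°  ✓
  (0,6): δ = 82.86°  ·
  (0,7): δ = 156.88°  ·
  (1,2): δ = 155.27°  ·
  (1,3): δ = 125.79°  ·
  (1,4): δ = 82.37°  ·
  (1,5): δ = 21.73°  ✓
  (1,6): δ = 62.13°  ·
  (1,7): δ = 136.14°  ·
  (2,3): δ = 150.53°  ·
  (2,4): δ = 107.10°  ·
  (2,5): δ = 46.47°  ·
  (2,6): δ = 37.39°  ✓
  (2,7): δ = 111.41°  ·
  (3,4): δ = 136.58°  ·
  (3,5): δ = 75.94°  ·
  (3,6): δ = 7.92°  ✓
  (3,7): δ = 81.93°  ·
  (4,5): δ = 119.37°  ·
  (4,6): δ = 35.50°  ✓
  (4,7): δ = 38.51°  ✓
  (5,6): δ = 96.14°  ·
  (5,7): δ = 22.12°  ✓
  (6,7): δ = 105.99°  ·
antipodal pairs: 7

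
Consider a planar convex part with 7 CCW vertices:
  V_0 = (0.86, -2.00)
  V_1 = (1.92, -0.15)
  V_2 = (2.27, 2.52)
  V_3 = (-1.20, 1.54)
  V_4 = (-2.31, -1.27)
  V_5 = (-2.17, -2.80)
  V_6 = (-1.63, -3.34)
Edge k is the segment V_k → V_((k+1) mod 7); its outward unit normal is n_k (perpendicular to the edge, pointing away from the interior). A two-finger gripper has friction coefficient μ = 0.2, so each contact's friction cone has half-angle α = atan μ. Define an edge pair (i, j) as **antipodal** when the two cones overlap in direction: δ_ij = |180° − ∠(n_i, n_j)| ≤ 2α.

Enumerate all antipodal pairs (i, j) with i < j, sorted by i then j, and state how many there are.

α = atan 0.2 = 11.31°;  2α = 22.62°
n_0 = (+0.8677, -0.4971)
n_1 = (+0.9915, -0.1300)
n_2 = (-0.2718, +0.9624)
n_3 = (-0.9301, +0.3674)
n_4 = (-0.9958, -0.0911)
n_5 = (-0.7071, -0.7071)
n_6 = (+0.4739, -0.8806)
  (0,1): δ = 157.66°  ·
  (0,2): δ = 44.42°  ·
  (0,3): δ = 8.26°  ✓
  (0,4): δ = 35.04°  ·
  (0,5): δ = 74.81°  ·
  (0,6): δ = 148.10°  ·
  (1,2): δ = 66.76°  ·
  (1,3): δ = 14.09°  ✓
  (1,4): δ = 12.70°  ✓
  (1,5): δ = 52.47°  ·
  (1,6): δ = 125.76°  ·
  (2,3): δ = 127.33°  ·
  (2,4): δ = 100.54°  ·
  (2,5): δ = 60.77°  ·
  (2,6): δ = 12.52°  ✓
  (3,4): δ = 153.22°  ·
  (3,5): δ = 113.45°  ·
  (3,6): δ = 40.16°  ·
  (4,5): δ = 140.23°  ·
  (4,6): δ = 66.94°  ·
  (5,6): δ = 106.71°  ·
antipodal pairs: 4

count = 4; pairs: (0,3), (1,3), (1,4), (2,6)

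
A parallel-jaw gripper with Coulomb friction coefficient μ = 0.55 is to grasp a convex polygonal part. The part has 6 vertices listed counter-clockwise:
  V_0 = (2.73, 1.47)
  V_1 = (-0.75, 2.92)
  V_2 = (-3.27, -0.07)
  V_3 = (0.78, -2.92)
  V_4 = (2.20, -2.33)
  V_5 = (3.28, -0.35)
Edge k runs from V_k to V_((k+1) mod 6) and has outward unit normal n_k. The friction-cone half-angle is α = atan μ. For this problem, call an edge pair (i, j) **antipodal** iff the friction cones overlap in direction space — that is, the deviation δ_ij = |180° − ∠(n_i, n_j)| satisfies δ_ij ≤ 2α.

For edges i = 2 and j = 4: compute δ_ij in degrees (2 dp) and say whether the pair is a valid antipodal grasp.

α = atan 0.55 = 28.81°;  2α = 57.62°
edge 2: e_2 = (+4.05, -2.85);  n_2 = (-0.5755, -0.8178)
edge 4: e_4 = (+1.08, +1.98);  n_4 = (+0.8779, -0.4789)
∠(n_2, n_4) = 96.52°
δ = |180° − 96.52°| = 83.48°
83.48° > 2α = 57.62°  →  invalid

δ = 83.48°, invalid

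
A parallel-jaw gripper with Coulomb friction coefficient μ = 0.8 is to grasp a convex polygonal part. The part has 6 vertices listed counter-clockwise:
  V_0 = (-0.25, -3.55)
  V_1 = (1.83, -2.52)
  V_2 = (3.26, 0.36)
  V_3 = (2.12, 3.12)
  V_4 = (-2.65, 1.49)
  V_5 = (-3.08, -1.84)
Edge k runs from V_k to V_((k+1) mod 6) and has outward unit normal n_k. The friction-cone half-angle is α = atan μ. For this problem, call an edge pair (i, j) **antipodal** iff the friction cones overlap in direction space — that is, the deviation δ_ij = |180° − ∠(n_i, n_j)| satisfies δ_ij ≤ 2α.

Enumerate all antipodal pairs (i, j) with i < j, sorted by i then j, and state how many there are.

count = 7; pairs: (0,3), (0,4), (1,3), (1,4), (2,4), (2,5), (3,5)

α = atan 0.8 = 38.66°;  2α = 77.32°
n_0 = (+0.4438, -0.8961)
n_1 = (+0.8957, -0.4447)
n_2 = (+0.9243, +0.3818)
n_3 = (-0.3234, +0.9463)
n_4 = (-0.9918, +0.1281)
n_5 = (-0.5172, -0.8559)
  (0,1): δ = 142.75°  ·
  (0,2): δ = 93.90°  ·
  (0,3): δ = 7.48°  ✓
  (0,4): δ = 56.30°  ✓
  (0,5): δ = 122.51°  ·
  (1,2): δ = 131.15°  ·
  (1,3): δ = 44.73°  ✓
  (1,4): δ = 19.05°  ✓
  (1,5): δ = 85.26°  ·
  (2,3): δ = 93.58°  ·
  (2,4): δ = 29.80°  ✓
  (2,5): δ = 36.42°  ✓
  (3,4): δ = 116.22°  ·
  (3,5): δ = 50.01°  ✓
  (4,5): δ = 113.78°  ·
antipodal pairs: 7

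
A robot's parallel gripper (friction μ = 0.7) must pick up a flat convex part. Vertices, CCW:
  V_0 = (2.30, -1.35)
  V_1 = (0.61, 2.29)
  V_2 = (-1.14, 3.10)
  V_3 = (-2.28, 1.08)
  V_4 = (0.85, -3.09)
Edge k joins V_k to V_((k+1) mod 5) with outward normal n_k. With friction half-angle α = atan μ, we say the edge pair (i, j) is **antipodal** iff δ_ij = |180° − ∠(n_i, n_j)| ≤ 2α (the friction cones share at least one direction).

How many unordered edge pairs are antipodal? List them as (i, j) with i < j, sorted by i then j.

count = 4; pairs: (0,2), (0,3), (1,3), (2,4)

α = atan 0.7 = 34.99°;  2α = 69.98°
n_0 = (+0.9070, +0.4211)
n_1 = (+0.4200, +0.9075)
n_2 = (-0.8709, +0.4915)
n_3 = (-0.7998, -0.6003)
n_4 = (+0.7682, -0.6402)
  (0,1): δ = 139.74°  ·
  (0,2): δ = 54.34°  ✓
  (0,3): δ = 11.99°  ✓
  (0,4): δ = 115.29°  ·
  (1,2): δ = 94.60°  ·
  (1,3): δ = 28.27°  ✓
  (1,4): δ = 75.03°  ·
  (2,3): δ = 113.67°  ·
  (2,4): δ = 10.37°  ✓
  (3,4): δ = 76.70°  ·
antipodal pairs: 4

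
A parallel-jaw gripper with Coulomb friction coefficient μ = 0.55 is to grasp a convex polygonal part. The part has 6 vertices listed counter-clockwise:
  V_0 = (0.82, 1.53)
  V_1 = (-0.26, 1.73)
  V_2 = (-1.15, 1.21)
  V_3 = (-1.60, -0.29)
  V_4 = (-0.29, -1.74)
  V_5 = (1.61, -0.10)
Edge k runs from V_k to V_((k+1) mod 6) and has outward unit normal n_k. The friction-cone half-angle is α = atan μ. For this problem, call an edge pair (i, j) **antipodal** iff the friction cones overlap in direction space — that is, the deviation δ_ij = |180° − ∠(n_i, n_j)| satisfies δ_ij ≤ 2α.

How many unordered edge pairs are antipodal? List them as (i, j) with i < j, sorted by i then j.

α = atan 0.55 = 28.81°;  2α = 57.62°
n_0 = (+0.1821, +0.9833)
n_1 = (-0.5045, +0.8634)
n_2 = (-0.9578, +0.2873)
n_3 = (-0.7420, -0.6704)
n_4 = (+0.6534, -0.7570)
n_5 = (+0.8999, +0.4361)
  (0,1): δ = 139.21°  ·
  (0,2): δ = 96.21°  ·
  (0,3): δ = 37.41°  ✓
  (0,4): δ = 51.29°  ✓
  (0,5): δ = 126.35°  ·
  (1,2): δ = 137.00°  ·
  (1,3): δ = 78.20°  ·
  (1,4): δ = 10.50°  ✓
  (1,5): δ = 85.56°  ·
  (2,3): δ = 121.20°  ·
  (2,4): δ = 32.50°  ✓
  (2,5): δ = 42.56°  ✓
  (3,4): δ = 91.30°  ·
  (3,5): δ = 16.24°  ✓
  (4,5): δ = 104.94°  ·
antipodal pairs: 6

count = 6; pairs: (0,3), (0,4), (1,4), (2,4), (2,5), (3,5)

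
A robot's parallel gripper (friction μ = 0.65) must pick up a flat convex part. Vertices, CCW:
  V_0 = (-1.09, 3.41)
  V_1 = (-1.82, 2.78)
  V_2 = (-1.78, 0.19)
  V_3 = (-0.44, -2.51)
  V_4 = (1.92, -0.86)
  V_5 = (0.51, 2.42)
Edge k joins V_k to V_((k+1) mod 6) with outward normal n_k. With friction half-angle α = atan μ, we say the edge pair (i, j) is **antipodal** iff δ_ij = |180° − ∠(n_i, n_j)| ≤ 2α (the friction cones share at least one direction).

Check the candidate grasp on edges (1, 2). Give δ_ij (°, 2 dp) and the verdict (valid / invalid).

α = atan 0.65 = 33.02°;  2α = 66.05°
edge 1: e_1 = (+0.04, -2.59);  n_1 = (-0.9999, -0.0154)
edge 2: e_2 = (+1.34, -2.70);  n_2 = (-0.8958, -0.4446)
∠(n_1, n_2) = 25.51°
δ = |180° − 25.51°| = 154.49°
154.49° > 2α = 66.05°  →  invalid

δ = 154.49°, invalid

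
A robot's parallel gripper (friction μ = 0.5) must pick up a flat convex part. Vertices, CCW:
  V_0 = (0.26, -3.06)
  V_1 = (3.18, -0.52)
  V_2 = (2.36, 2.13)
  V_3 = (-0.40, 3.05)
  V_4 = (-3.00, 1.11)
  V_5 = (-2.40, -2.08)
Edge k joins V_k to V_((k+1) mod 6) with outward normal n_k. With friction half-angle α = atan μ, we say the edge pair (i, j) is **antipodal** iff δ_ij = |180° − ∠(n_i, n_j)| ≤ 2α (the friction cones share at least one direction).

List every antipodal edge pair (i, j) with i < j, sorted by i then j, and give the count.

count = 4; pairs: (0,3), (1,4), (1,5), (2,5)

α = atan 0.5 = 26.57°;  2α = 53.13°
n_0 = (+0.6563, -0.7545)
n_1 = (+0.9553, +0.2956)
n_2 = (+0.3162, +0.9487)
n_3 = (-0.5980, +0.8015)
n_4 = (-0.9828, -0.1848)
n_5 = (-0.3457, -0.9383)
  (0,1): δ = 113.82°  ·
  (0,2): δ = 59.45°  ·
  (0,3): δ = 4.29°  ✓
  (0,4): δ = 59.63°  ·
  (0,5): δ = 118.76°  ·
  (1,2): δ = 125.63°  ·
  (1,3): δ = 70.47°  ·
  (1,4): δ = 6.54°  ✓
  (1,5): δ = 52.58°  ✓
  (2,3): δ = 124.84°  ·
  (2,4): δ = 60.91°  ·
  (2,5): δ = 1.79°  ✓
  (3,4): δ = 116.08°  ·
  (3,5): δ = 56.95°  ·
  (4,5): δ = 120.88°  ·
antipodal pairs: 4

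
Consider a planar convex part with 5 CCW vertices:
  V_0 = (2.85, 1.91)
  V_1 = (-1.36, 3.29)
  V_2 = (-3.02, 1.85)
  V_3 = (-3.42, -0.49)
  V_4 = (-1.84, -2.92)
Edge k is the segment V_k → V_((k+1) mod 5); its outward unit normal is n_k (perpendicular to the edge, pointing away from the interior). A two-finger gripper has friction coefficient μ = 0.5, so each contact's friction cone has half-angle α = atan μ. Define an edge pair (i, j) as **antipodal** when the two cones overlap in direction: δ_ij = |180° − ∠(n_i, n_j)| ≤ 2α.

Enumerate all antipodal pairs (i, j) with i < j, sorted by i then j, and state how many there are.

α = atan 0.5 = 26.57°;  2α = 53.13°
n_0 = (+0.3115, +0.9503)
n_1 = (-0.6553, +0.7554)
n_2 = (-0.9857, +0.1685)
n_3 = (-0.8384, -0.5451)
n_4 = (+0.7174, -0.6966)
  (0,1): δ = 120.91°  ·
  (0,2): δ = 81.55°  ·
  (0,3): δ = 38.82°  ✓
  (0,4): δ = 63.99°  ·
  (1,2): δ = 140.64°  ·
  (1,3): δ = 97.91°  ·
  (1,4): δ = 4.90°  ✓
  (2,3): δ = 137.27°  ·
  (2,4): δ = 34.46°  ✓
  (3,4): δ = 77.19°  ·
antipodal pairs: 3

count = 3; pairs: (0,3), (1,4), (2,4)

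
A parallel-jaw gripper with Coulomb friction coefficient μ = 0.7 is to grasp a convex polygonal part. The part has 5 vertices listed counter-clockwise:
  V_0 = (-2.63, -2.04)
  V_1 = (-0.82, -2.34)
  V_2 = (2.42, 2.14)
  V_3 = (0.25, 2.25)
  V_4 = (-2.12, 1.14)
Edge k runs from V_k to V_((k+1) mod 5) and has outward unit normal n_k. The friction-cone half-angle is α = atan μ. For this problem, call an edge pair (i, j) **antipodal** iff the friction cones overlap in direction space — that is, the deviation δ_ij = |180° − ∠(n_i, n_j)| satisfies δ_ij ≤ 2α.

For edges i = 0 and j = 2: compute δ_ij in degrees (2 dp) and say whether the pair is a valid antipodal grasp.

δ = 6.51°, valid

α = atan 0.7 = 34.99°;  2α = 69.98°
edge 0: e_0 = (+1.81, -0.30);  n_0 = (-0.1635, -0.9865)
edge 2: e_2 = (-2.17, +0.11);  n_2 = (+0.0506, +0.9987)
∠(n_0, n_2) = 173.49°
δ = |180° − 173.49°| = 6.51°
6.51° ≤ 2α = 69.98°  →  valid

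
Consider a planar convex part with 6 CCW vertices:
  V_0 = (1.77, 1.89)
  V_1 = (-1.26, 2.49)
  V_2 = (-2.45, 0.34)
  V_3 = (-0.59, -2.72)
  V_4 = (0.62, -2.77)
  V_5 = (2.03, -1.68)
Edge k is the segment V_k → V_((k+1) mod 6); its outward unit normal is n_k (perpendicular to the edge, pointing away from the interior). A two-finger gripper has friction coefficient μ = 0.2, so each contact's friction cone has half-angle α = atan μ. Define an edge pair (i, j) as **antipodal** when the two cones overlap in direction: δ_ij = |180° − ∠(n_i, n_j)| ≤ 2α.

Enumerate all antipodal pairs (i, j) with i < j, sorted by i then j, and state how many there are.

α = atan 0.2 = 11.31°;  2α = 22.62°
n_0 = (+0.1942, +0.9810)
n_1 = (-0.8749, +0.4843)
n_2 = (-0.8545, -0.5194)
n_3 = (-0.0413, -0.9991)
n_4 = (+0.6116, -0.7912)
n_5 = (+0.9974, +0.0726)
  (0,1): δ = 107.76°  ·
  (0,2): δ = 47.51°  ·
  (0,3): δ = 8.83°  ✓
  (0,4): δ = 48.91°  ·
  (0,5): δ = 105.37°  ·
  (1,2): δ = 119.74°  ·
  (1,3): δ = 63.40°  ·
  (1,4): δ = 23.33°  ·
  (1,5): δ = 33.13°  ·
  (2,3): δ = 123.66°  ·
  (2,4): δ = 83.59°  ·
  (2,5): δ = 27.13°  ·
  (3,4): δ = 139.93°  ·
  (3,5): δ = 83.47°  ·
  (4,5): δ = 123.54°  ·
antipodal pairs: 1

count = 1; pairs: (0,3)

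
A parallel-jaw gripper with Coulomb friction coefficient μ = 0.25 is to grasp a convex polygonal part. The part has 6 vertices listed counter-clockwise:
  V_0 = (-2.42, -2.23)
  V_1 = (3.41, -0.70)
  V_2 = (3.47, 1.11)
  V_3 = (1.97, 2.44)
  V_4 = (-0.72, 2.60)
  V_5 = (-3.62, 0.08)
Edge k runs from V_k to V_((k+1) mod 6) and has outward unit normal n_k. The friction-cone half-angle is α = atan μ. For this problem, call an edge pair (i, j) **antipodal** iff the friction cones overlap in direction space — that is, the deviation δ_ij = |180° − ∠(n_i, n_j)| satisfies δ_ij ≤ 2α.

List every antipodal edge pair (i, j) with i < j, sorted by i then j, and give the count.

count = 3; pairs: (0,3), (0,4), (2,5)

α = atan 0.25 = 14.04°;  2α = 28.07°
n_0 = (+0.2538, -0.9672)
n_1 = (+0.9995, -0.0331)
n_2 = (+0.6634, +0.7482)
n_3 = (+0.0594, +0.9982)
n_4 = (-0.6559, +0.7548)
n_5 = (-0.8874, -0.4610)
  (0,1): δ = 106.60°  ·
  (0,2): δ = 56.27°  ·
  (0,3): δ = 18.11°  ✓
  (0,4): δ = 26.28°  ✓
  (0,5): δ = 102.75°  ·
  (1,2): δ = 129.66°  ·
  (1,3): δ = 91.51°  ·
  (1,4): δ = 47.11°  ·
  (1,5): δ = 29.35°  ·
  (2,3): δ = 141.84°  ·
  (2,4): δ = 97.45°  ·
  (2,5): δ = 20.99°  ✓
  (3,4): δ = 135.61°  ·
  (3,5): δ = 59.15°  ·
  (4,5): δ = 103.54°  ·
antipodal pairs: 3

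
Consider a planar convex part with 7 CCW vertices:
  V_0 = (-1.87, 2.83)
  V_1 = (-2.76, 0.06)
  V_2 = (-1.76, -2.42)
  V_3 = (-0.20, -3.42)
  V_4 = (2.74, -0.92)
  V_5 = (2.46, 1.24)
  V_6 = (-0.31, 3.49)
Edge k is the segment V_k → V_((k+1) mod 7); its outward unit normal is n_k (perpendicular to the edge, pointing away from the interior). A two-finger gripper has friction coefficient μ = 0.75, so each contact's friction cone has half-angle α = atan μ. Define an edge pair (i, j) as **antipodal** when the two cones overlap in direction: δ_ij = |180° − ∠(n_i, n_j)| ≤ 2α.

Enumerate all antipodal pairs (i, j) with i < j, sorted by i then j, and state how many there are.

α = atan 0.75 = 36.87°;  2α = 73.74°
n_0 = (-0.9521, +0.3059)
n_1 = (-0.9274, -0.3740)
n_2 = (-0.5397, -0.8419)
n_3 = (+0.6478, -0.7618)
n_4 = (+0.9917, +0.1286)
n_5 = (+0.6305, +0.7762)
n_6 = (-0.3896, +0.9210)
  (0,1): δ = 140.23°  ·
  (0,2): δ = 104.85°  ·
  (0,3): δ = 31.81°  ✓
  (0,4): δ = 25.20°  ✓
  (0,5): δ = 68.73°  ✓
  (0,6): δ = 130.74°  ·
  (1,2): δ = 144.62°  ·
  (1,3): δ = 71.58°  ✓
  (1,4): δ = 14.57°  ✓
  (1,5): δ = 28.95°  ✓
  (1,6): δ = 90.97°  ·
  (2,3): δ = 106.96°  ·
  (2,4): δ = 49.95°  ✓
  (2,5): δ = 6.43°  ✓
  (2,6): δ = 55.59°  ✓
  (3,4): δ = 122.99°  ·
  (3,5): δ = 79.46°  ·
  (3,6): δ = 17.44°  ✓
  (4,5): δ = 136.47°  ·
  (4,6): δ = 74.45°  ·
  (5,6): δ = 117.98°  ·
antipodal pairs: 10

count = 10; pairs: (0,3), (0,4), (0,5), (1,3), (1,4), (1,5), (2,4), (2,5), (2,6), (3,6)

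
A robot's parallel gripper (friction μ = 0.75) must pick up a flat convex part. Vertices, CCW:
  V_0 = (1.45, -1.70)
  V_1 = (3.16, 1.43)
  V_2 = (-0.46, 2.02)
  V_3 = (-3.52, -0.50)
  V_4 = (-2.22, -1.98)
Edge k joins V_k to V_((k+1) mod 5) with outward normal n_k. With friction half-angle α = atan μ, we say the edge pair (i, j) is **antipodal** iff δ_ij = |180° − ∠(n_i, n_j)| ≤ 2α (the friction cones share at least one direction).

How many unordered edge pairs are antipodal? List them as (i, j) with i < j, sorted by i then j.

count = 6; pairs: (0,1), (0,2), (0,3), (1,3), (1,4), (2,4)

α = atan 0.75 = 36.87°;  2α = 73.74°
n_0 = (+0.8776, -0.4794)
n_1 = (+0.1609, +0.9870)
n_2 = (-0.6357, +0.7719)
n_3 = (-0.7513, -0.6599)
n_4 = (+0.0761, -0.9971)
  (0,1): δ = 70.61°  ✓
  (0,2): δ = 21.88°  ✓
  (0,3): δ = 69.94°  ✓
  (0,4): δ = 123.01°  ·
  (1,2): δ = 131.27°  ·
  (1,3): δ = 39.45°  ✓
  (1,4): δ = 13.62°  ✓
  (2,3): δ = 88.18°  ·
  (2,4): δ = 35.11°  ✓
  (3,4): δ = 126.93°  ·
antipodal pairs: 6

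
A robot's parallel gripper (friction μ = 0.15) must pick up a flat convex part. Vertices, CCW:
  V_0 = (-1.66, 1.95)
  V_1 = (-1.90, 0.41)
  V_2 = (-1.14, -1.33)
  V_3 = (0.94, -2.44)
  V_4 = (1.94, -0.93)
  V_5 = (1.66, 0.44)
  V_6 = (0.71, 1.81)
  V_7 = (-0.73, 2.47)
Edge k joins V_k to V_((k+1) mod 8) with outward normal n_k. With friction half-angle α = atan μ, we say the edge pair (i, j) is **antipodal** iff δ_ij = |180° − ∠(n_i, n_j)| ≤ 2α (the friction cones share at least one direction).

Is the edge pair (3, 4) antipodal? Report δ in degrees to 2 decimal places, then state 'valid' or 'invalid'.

α = atan 0.15 = 8.53°;  2α = 17.06°
edge 3: e_3 = (+1.00, +1.51);  n_3 = (+0.8337, -0.5521)
edge 4: e_4 = (-0.28, +1.37);  n_4 = (+0.9797, +0.2002)
∠(n_3, n_4) = 45.07°
δ = |180° − 45.07°| = 134.93°
134.93° > 2α = 17.06°  →  invalid

δ = 134.93°, invalid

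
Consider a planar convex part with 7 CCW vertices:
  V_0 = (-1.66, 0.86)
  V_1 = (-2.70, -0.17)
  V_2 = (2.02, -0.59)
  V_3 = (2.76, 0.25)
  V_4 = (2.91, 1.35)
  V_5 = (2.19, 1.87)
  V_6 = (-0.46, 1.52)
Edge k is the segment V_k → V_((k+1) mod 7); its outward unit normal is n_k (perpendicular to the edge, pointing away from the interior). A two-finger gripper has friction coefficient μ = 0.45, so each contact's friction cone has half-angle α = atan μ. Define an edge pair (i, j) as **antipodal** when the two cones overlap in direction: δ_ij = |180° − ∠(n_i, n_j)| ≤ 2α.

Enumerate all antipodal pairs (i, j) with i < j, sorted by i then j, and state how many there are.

α = atan 0.45 = 24.23°;  2α = 48.46°
n_0 = (-0.7037, +0.7105)
n_1 = (-0.0886, -0.9961)
n_2 = (+0.7504, -0.6610)
n_3 = (+0.9908, -0.1351)
n_4 = (+0.5855, +0.8107)
n_5 = (-0.1309, +0.9914)
n_6 = (-0.4819, +0.8762)
  (0,1): δ = 49.81°  ·
  (0,2): δ = 3.90°  ✓
  (0,3): δ = 37.51°  ✓
  (0,4): δ = 99.44°  ·
  (0,5): δ = 142.80°  ·
  (0,6): δ = 164.09°  ·
  (1,2): δ = 126.29°  ·
  (1,3): δ = 92.68°  ·
  (1,4): δ = 30.75°  ✓
  (1,5): δ = 12.61°  ✓
  (1,6): δ = 33.90°  ✓
  (2,3): δ = 146.39°  ·
  (2,4): δ = 84.46°  ·
  (2,5): δ = 41.10°  ✓
  (2,6): δ = 19.81°  ✓
  (3,4): δ = 118.07°  ·
  (3,5): δ = 74.71°  ·
  (3,6): δ = 53.42°  ·
  (4,5): δ = 136.64°  ·
  (4,6): δ = 115.35°  ·
  (5,6): δ = 158.71°  ·
antipodal pairs: 7

count = 7; pairs: (0,2), (0,3), (1,4), (1,5), (1,6), (2,5), (2,6)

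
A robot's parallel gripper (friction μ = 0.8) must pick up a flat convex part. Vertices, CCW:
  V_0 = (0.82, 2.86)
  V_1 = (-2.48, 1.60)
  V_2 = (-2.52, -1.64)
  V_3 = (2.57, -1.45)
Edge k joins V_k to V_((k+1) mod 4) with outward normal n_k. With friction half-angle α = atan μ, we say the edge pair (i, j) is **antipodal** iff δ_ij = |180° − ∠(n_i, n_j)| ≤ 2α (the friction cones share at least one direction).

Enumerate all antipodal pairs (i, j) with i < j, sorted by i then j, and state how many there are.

α = atan 0.8 = 38.66°;  2α = 77.32°
n_0 = (-0.3567, +0.9342)
n_1 = (-0.9999, +0.0123)
n_2 = (+0.0373, -0.9993)
n_3 = (+0.9265, +0.3762)
  (0,1): δ = 111.61°  ·
  (0,2): δ = 18.76°  ✓
  (0,3): δ = 91.20°  ·
  (1,2): δ = 87.15°  ·
  (1,3): δ = 22.81°  ✓
  (2,3): δ = 70.04°  ✓
antipodal pairs: 3

count = 3; pairs: (0,2), (1,3), (2,3)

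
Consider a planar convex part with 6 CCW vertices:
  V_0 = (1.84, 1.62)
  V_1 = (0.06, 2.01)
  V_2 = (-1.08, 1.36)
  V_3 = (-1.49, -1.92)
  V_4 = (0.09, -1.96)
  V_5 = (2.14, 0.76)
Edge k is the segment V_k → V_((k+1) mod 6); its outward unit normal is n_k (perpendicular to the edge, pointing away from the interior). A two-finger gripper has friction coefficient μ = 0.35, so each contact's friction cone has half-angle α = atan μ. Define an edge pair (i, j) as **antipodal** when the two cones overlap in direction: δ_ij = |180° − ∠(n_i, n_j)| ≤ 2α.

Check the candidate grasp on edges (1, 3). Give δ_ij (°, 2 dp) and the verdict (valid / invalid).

α = atan 0.35 = 19.29°;  2α = 38.58°
edge 1: e_1 = (-1.14, -0.65);  n_1 = (-0.4953, +0.8687)
edge 3: e_3 = (+1.58, -0.04);  n_3 = (-0.0253, -0.9997)
∠(n_1, n_3) = 148.86°
δ = |180° − 148.86°| = 31.14°
31.14° ≤ 2α = 38.58°  →  valid

δ = 31.14°, valid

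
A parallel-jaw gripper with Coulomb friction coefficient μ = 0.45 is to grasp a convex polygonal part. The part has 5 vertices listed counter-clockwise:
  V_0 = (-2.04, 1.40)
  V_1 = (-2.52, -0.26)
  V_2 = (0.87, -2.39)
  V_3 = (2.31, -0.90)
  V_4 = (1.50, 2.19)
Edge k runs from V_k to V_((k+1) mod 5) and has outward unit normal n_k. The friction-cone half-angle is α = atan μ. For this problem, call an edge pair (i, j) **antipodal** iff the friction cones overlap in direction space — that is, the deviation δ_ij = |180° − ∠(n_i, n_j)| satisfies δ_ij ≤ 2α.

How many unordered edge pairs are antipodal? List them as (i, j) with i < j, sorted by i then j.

α = atan 0.45 = 24.23°;  2α = 48.46°
n_0 = (-0.9606, +0.2778)
n_1 = (-0.5320, -0.8467)
n_2 = (+0.7191, -0.6949)
n_3 = (+0.9673, +0.2536)
n_4 = (-0.2178, +0.9760)
  (0,1): δ = 106.01°  ·
  (0,2): δ = 27.89°  ✓
  (0,3): δ = 30.82°  ✓
  (0,4): δ = 118.71°  ·
  (1,2): δ = 101.88°  ·
  (1,3): δ = 43.17°  ✓
  (1,4): δ = 44.72°  ✓
  (2,3): δ = 121.29°  ·
  (2,4): δ = 33.40°  ✓
  (3,4): δ = 92.11°  ·
antipodal pairs: 5

count = 5; pairs: (0,2), (0,3), (1,3), (1,4), (2,4)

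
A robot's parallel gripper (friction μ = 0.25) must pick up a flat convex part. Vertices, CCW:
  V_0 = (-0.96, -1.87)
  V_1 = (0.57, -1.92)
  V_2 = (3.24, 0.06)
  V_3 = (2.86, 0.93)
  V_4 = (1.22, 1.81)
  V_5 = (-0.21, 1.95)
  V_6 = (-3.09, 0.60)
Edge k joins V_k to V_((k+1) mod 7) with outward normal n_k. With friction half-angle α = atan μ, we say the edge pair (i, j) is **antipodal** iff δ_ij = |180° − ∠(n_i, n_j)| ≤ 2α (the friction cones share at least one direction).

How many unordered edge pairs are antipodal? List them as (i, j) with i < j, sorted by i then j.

count = 6; pairs: (0,3), (0,4), (0,5), (1,5), (2,6), (3,6)

α = atan 0.25 = 14.04°;  2α = 28.07°
n_0 = (-0.0327, -0.9995)
n_1 = (+0.5957, -0.8032)
n_2 = (+0.9164, +0.4003)
n_3 = (+0.4728, +0.8812)
n_4 = (+0.0974, +0.9952)
n_5 = (-0.4244, +0.9055)
n_6 = (-0.7573, -0.6531)
  (0,1): δ = 141.57°  ·
  (0,2): δ = 64.53°  ·
  (0,3): δ = 26.35°  ✓
  (0,4): δ = 3.72°  ✓
  (0,5): δ = 26.99°  ✓
  (0,6): δ = 132.64°  ·
  (1,2): δ = 102.96°  ·
  (1,3): δ = 64.78°  ·
  (1,4): δ = 42.15°  ·
  (1,5): δ = 11.44°  ✓
  (1,6): δ = 94.21°  ·
  (2,3): δ = 141.81°  ·
  (2,4): δ = 119.19°  ·
  (2,5): δ = 88.48°  ·
  (2,6): δ = 17.18°  ✓
  (3,4): δ = 157.37°  ·
  (3,5): δ = 126.67°  ·
  (3,6): δ = 21.01°  ✓
  (4,5): δ = 149.29°  ·
  (4,6): δ = 43.64°  ·
  (5,6): δ = 74.34°  ·
antipodal pairs: 6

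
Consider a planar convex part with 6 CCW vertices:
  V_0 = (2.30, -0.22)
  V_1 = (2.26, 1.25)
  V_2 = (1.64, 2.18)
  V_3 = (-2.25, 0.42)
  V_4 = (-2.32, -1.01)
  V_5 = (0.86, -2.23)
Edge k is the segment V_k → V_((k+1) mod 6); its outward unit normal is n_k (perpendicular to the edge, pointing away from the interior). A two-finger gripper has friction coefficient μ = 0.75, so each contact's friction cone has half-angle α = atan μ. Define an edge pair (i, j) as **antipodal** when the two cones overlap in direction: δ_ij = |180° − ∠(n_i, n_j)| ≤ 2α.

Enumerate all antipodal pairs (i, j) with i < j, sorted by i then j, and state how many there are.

α = atan 0.75 = 36.87°;  2α = 73.74°
n_0 = (+0.9996, +0.0272)
n_1 = (+0.8321, +0.5547)
n_2 = (-0.4122, +0.9111)
n_3 = (-0.9988, +0.0489)
n_4 = (-0.3582, -0.9336)
n_5 = (+0.8129, -0.5824)
  (0,1): δ = 147.87°  ·
  (0,2): δ = 67.21°  ✓
  (0,3): δ = 4.36°  ✓
  (0,4): δ = 67.45°  ✓
  (0,5): δ = 142.82°  ·
  (1,2): δ = 99.35°  ·
  (1,3): δ = 36.49°  ✓
  (1,4): δ = 35.32°  ✓
  (1,5): δ = 110.69°  ·
  (2,3): δ = 117.15°  ·
  (2,4): δ = 45.33°  ✓
  (2,5): δ = 30.04°  ✓
  (3,4): δ = 108.19°  ·
  (3,5): δ = 32.82°  ✓
  (4,5): δ = 104.63°  ·
antipodal pairs: 8

count = 8; pairs: (0,2), (0,3), (0,4), (1,3), (1,4), (2,4), (2,5), (3,5)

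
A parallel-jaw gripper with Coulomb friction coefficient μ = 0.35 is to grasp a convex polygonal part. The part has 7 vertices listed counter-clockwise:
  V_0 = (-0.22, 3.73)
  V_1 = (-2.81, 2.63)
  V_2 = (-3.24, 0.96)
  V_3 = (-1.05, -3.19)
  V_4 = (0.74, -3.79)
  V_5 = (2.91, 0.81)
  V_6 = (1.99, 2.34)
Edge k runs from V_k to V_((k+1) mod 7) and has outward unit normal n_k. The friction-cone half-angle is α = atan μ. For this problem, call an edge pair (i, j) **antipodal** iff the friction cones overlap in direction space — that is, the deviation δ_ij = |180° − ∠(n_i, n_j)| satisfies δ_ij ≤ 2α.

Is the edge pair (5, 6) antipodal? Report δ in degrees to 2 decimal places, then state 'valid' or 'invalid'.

δ = 153.19°, invalid

α = atan 0.35 = 19.29°;  2α = 38.58°
edge 5: e_5 = (-0.92, +1.53);  n_5 = (+0.8570, +0.5153)
edge 6: e_6 = (-2.21, +1.39);  n_6 = (+0.5324, +0.8465)
∠(n_5, n_6) = 26.81°
δ = |180° − 26.81°| = 153.19°
153.19° > 2α = 38.58°  →  invalid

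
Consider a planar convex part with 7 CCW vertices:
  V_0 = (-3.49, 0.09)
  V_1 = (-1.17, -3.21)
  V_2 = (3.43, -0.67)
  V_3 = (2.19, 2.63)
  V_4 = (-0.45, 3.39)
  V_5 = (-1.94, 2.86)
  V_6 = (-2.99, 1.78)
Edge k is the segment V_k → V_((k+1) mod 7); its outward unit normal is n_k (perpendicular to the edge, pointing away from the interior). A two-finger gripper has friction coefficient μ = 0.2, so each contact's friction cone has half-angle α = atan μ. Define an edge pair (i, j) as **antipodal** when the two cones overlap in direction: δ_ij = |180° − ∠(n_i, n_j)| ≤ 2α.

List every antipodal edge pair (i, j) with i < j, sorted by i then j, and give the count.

α = atan 0.2 = 11.31°;  2α = 22.62°
n_0 = (-0.8181, -0.5751)
n_1 = (+0.4834, -0.8754)
n_2 = (+0.9361, +0.3517)
n_3 = (+0.2766, +0.9610)
n_4 = (-0.3351, +0.9422)
n_5 = (-0.7170, +0.6971)
n_6 = (-0.9589, +0.2837)
  (0,1): δ = 96.20°  ·
  (0,2): δ = 14.51°  ✓
  (0,3): δ = 38.83°  ·
  (0,4): δ = 74.47°  ·
  (0,5): δ = 100.70°  ·
  (0,6): δ = 128.41°  ·
  (1,2): δ = 98.31°  ·
  (1,3): δ = 44.97°  ·
  (1,4): δ = 9.33°  ✓
  (1,5): δ = 16.90°  ✓
  (1,6): δ = 44.61°  ·
  (2,3): δ = 126.65°  ·
  (2,4): δ = 91.01°  ·
  (2,5): δ = 64.79°  ·
  (2,6): δ = 37.08°  ·
  (3,4): δ = 144.36°  ·
  (3,5): δ = 118.13°  ·
  (3,6): δ = 90.42°  ·
  (4,5): δ = 153.77°  ·
  (4,6): δ = 126.06°  ·
  (5,6): δ = 152.29°  ·
antipodal pairs: 3

count = 3; pairs: (0,2), (1,4), (1,5)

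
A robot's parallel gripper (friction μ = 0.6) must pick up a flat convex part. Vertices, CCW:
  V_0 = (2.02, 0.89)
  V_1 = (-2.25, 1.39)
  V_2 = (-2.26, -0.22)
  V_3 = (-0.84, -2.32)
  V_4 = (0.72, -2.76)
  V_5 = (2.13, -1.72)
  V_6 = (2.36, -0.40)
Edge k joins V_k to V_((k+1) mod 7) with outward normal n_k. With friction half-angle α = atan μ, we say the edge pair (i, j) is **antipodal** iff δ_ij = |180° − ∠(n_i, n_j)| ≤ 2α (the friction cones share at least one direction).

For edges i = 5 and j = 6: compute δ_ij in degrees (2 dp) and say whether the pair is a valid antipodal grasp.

δ = 155.35°, invalid

α = atan 0.6 = 30.96°;  2α = 61.93°
edge 5: e_5 = (+0.23, +1.32);  n_5 = (+0.9852, -0.1717)
edge 6: e_6 = (-0.34, +1.29);  n_6 = (+0.9670, +0.2549)
∠(n_5, n_6) = 24.65°
δ = |180° − 24.65°| = 155.35°
155.35° > 2α = 61.93°  →  invalid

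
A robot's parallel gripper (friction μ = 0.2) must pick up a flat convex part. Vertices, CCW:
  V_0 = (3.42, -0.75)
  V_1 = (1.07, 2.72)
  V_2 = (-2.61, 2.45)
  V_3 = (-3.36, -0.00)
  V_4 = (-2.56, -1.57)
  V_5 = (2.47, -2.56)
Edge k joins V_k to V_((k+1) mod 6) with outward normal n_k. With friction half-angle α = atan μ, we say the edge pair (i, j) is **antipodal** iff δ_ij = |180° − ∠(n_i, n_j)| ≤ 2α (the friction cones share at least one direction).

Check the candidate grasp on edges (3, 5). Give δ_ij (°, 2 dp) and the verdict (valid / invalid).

δ = 54.69°, invalid

α = atan 0.2 = 11.31°;  2α = 22.62°
edge 3: e_3 = (+0.80, -1.57);  n_3 = (-0.8910, -0.4540)
edge 5: e_5 = (+0.95, +1.81);  n_5 = (+0.8854, -0.4647)
∠(n_3, n_5) = 125.31°
δ = |180° − 125.31°| = 54.69°
54.69° > 2α = 22.62°  →  invalid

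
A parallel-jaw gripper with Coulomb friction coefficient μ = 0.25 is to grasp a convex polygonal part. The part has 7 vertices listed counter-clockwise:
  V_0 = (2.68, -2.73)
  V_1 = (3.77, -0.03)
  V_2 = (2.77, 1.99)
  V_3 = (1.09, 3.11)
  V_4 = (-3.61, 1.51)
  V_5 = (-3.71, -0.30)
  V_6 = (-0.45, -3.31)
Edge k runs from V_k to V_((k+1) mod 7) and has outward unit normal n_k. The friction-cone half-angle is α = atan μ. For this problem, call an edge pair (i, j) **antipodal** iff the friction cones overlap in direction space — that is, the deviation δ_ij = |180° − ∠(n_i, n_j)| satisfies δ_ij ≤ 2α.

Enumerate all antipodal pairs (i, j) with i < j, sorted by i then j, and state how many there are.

α = atan 0.25 = 14.04°;  2α = 28.07°
n_0 = (+0.9273, -0.3743)
n_1 = (+0.8962, +0.4437)
n_2 = (+0.5547, +0.8321)
n_3 = (-0.3223, +0.9466)
n_4 = (-0.9985, +0.0552)
n_5 = (-0.6784, -0.7347)
n_6 = (+0.1822, -0.9833)
  (0,1): δ = 131.68°  ·
  (0,2): δ = 101.71°  ·
  (0,3): δ = 49.22°  ·
  (0,4): δ = 18.82°  ✓
  (0,5): δ = 69.27°  ·
  (0,6): δ = 122.48°  ·
  (1,2): δ = 150.03°  ·
  (1,3): δ = 97.54°  ·
  (1,4): δ = 29.50°  ·
  (1,5): δ = 20.95°  ✓
  (1,6): δ = 74.16°  ·
  (2,3): δ = 127.51°  ·
  (2,4): δ = 59.47°  ·
  (2,5): δ = 9.03°  ✓
  (2,6): δ = 44.19°  ·
  (3,4): δ = 111.96°  ·
  (3,5): δ = 61.52°  ·
  (3,6): δ = 8.30°  ✓
  (4,5): δ = 129.55°  ·
  (4,6): δ = 76.34°  ·
  (5,6): δ = 126.79°  ·
antipodal pairs: 4

count = 4; pairs: (0,4), (1,5), (2,5), (3,6)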